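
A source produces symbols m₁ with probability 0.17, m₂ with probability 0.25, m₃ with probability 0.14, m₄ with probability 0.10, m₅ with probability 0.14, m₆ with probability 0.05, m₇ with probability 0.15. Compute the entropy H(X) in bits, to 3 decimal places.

H = −Σ pᵢ log₂ pᵢ.
−0.17·log₂(0.17) = 0.4346
−0.25·log₂(0.25) = 0.5000
−0.14·log₂(0.14) = 0.3971
−0.10·log₂(0.10) = 0.3322
−0.14·log₂(0.14) = 0.3971
−0.05·log₂(0.05) = 0.2161
−0.15·log₂(0.15) = 0.4105
Sum ≈ 2.6876 → 2.688 bits.

2.688 bits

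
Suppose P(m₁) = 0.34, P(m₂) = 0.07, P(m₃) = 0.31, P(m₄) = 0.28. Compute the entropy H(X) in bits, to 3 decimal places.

H = −Σ pᵢ log₂ pᵢ.
−0.34·log₂(0.34) = 0.5292
−0.07·log₂(0.07) = 0.2686
−0.31·log₂(0.31) = 0.5238
−0.28·log₂(0.28) = 0.5142
Sum ≈ 1.8357 → 1.836 bits.

1.836 bits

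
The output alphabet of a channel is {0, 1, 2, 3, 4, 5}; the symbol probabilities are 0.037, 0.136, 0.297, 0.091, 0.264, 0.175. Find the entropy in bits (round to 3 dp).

2.350 bits

H = −Σ pᵢ log₂ pᵢ.
−0.037·log₂(0.037) = 0.1760
−0.136·log₂(0.136) = 0.3915
−0.297·log₂(0.297) = 0.5202
−0.091·log₂(0.091) = 0.3147
−0.264·log₂(0.264) = 0.5072
−0.175·log₂(0.175) = 0.4401
Sum ≈ 2.3496 → 2.350 bits.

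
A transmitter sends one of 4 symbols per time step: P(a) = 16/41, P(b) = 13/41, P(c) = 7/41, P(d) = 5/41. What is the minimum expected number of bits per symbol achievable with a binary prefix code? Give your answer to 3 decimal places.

1.902 bits/symbol

Repeatedly combine the two least-probable nodes; the expected code length is the sum of the merged weights.
merge 5/41 + 7/41 → 12/41
merge 12/41 + 13/41 → 25/41
merge 16/41 + 25/41 → 1
L = 12/41 + 25/41 + 1 = 78/41 ≈ 1.902 bits/symbol.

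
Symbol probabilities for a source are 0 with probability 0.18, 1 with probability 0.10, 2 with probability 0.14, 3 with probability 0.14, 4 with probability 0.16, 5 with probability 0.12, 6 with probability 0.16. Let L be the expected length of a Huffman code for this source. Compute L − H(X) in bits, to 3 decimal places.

Entropy H = −Σ p log₂ p ≈ 2.7848 bits.
Huffman merges: 1/10+3/25→11/50; 7/50+7/50→7/25; 4/25+4/25→8/25; 9/50+11/50→2/5; 7/25+8/25→3/5; 2/5+3/5→1. L = 141/50 ≈ 2.8200.
L − H = 2.8200 − 2.7848 = 0.035 bits.

0.035 bits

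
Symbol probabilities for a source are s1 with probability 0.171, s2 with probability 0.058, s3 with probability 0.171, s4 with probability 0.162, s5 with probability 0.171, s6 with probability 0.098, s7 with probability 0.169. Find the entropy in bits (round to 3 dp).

2.733 bits

H = −Σ pᵢ log₂ pᵢ.
−0.171·log₂(0.171) = 0.4357
−0.058·log₂(0.058) = 0.2383
−0.171·log₂(0.171) = 0.4357
−0.162·log₂(0.162) = 0.4254
−0.171·log₂(0.171) = 0.4357
−0.098·log₂(0.098) = 0.3284
−0.169·log₂(0.169) = 0.4335
Sum ≈ 2.7326 → 2.733 bits.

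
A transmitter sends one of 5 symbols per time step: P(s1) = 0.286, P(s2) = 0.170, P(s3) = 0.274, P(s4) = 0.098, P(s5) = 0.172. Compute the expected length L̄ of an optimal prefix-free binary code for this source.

Repeatedly combine the two least-probable nodes; the expected code length is the sum of the merged weights.
merge 49/500 + 17/100 → 67/250
merge 43/250 + 67/250 → 11/25
merge 137/500 + 143/500 → 14/25
merge 11/25 + 14/25 → 1
L = 67/250 + 11/25 + 14/25 + 1 = 567/250 = 2.268 bits/symbol.

2.268 bits/symbol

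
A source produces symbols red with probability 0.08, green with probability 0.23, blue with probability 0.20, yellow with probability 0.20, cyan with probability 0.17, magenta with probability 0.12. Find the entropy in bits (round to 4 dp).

2.5096 bits

H = −Σ pᵢ log₂ pᵢ.
−0.08·log₂(0.08) = 0.2915
−0.23·log₂(0.23) = 0.4877
−0.20·log₂(0.20) = 0.4644
−0.20·log₂(0.20) = 0.4644
−0.17·log₂(0.17) = 0.4346
−0.12·log₂(0.12) = 0.3671
Sum ≈ 2.5096 → 2.5096 bits.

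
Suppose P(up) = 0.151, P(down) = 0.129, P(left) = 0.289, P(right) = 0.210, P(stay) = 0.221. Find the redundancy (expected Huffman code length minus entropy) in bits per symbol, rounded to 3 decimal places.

Entropy H = −Σ p log₂ p ≈ 2.2647 bits.
Huffman merges: 129/1000+151/1000→7/25; 21/100+221/1000→431/1000; 7/25+289/1000→569/1000; 431/1000+569/1000→1. L = 57/25 ≈ 2.2800.
L − H = 2.2800 − 2.2647 = 0.015 bits.

0.015 bits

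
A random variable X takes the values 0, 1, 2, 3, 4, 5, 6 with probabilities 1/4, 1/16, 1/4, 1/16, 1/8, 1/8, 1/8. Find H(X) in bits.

2.625 bits

Each probability is a power of 1/2, so log₂(1/p) is an integer.
H = Σ p·log₂(1/p) = 1/4·2 + 1/16·4 + 1/4·2 + 1/16·4 + 1/8·3 + 1/8·3 + 1/8·3 = 2.625 bits.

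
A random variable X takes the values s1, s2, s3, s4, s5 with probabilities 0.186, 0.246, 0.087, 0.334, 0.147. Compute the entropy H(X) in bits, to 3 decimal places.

H = −Σ pᵢ log₂ pᵢ.
−0.186·log₂(0.186) = 0.4514
−0.246·log₂(0.246) = 0.4977
−0.087·log₂(0.087) = 0.3065
−0.334·log₂(0.334) = 0.5284
−0.147·log₂(0.147) = 0.4066
Sum ≈ 2.1906 → 2.191 bits.

2.191 bits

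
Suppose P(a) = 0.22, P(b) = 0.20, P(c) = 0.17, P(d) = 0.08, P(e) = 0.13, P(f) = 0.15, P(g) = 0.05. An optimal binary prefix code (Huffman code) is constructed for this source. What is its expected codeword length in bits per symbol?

2.71 bits/symbol

Repeatedly combine the two least-probable nodes; the expected code length is the sum of the merged weights.
merge 1/20 + 2/25 → 13/100
merge 13/100 + 13/100 → 13/50
merge 3/20 + 17/100 → 8/25
merge 1/5 + 11/50 → 21/50
merge 13/50 + 8/25 → 29/50
merge 21/50 + 29/50 → 1
L = 13/100 + 13/50 + 8/25 + 21/50 + 29/50 + 1 = 271/100 = 2.71 bits/symbol.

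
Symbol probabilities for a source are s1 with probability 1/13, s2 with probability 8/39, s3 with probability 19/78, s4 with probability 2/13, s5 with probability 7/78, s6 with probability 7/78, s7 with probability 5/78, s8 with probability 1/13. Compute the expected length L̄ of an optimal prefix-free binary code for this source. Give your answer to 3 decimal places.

2.859 bits/symbol

Repeatedly combine the two least-probable nodes; the expected code length is the sum of the merged weights.
merge 5/78 + 1/13 → 11/78
merge 1/13 + 7/78 → 1/6
merge 7/78 + 11/78 → 3/13
merge 2/13 + 1/6 → 25/78
merge 8/39 + 3/13 → 17/39
merge 19/78 + 25/78 → 22/39
merge 17/39 + 22/39 → 1
L = 11/78 + 1/6 + 3/13 + 25/78 + 17/39 + 22/39 + 1 = 223/78 ≈ 2.859 bits/symbol.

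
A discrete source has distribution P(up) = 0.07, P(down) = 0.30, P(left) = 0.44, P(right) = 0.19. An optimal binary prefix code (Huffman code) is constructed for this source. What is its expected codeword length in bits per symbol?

Repeatedly combine the two least-probable nodes; the expected code length is the sum of the merged weights.
merge 7/100 + 19/100 → 13/50
merge 13/50 + 3/10 → 14/25
merge 11/25 + 14/25 → 1
L = 13/50 + 14/25 + 1 = 91/50 = 1.82 bits/symbol.

1.82 bits/symbol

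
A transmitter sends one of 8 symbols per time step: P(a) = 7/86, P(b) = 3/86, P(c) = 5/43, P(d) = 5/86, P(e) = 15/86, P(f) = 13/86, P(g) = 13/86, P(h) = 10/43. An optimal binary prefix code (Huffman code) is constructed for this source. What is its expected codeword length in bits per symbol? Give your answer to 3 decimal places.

2.860 bits/symbol

Repeatedly combine the two least-probable nodes; the expected code length is the sum of the merged weights.
merge 3/86 + 5/86 → 4/43
merge 7/86 + 4/43 → 15/86
merge 5/43 + 13/86 → 23/86
merge 13/86 + 15/86 → 14/43
merge 15/86 + 10/43 → 35/86
merge 23/86 + 14/43 → 51/86
merge 35/86 + 51/86 → 1
L = 4/43 + 15/86 + 23/86 + 14/43 + 35/86 + 51/86 + 1 = 123/43 ≈ 2.860 bits/symbol.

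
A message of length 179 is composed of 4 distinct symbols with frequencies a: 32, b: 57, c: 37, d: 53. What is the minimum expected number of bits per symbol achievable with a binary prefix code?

Probabilities are the counts divided by 179.
Repeatedly combine the two least-probable nodes; the expected code length is the sum of the merged weights.
merge 32/179 + 37/179 → 69/179
merge 53/179 + 57/179 → 110/179
merge 69/179 + 110/179 → 1
L = 69/179 + 110/179 + 1 = 2 bits/symbol.

2 bits/symbol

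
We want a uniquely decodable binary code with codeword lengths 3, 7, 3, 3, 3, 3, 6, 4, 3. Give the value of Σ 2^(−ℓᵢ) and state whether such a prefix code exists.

0.8359375; yes

With common denominator 2^7 = 128: Σ 2^(−ℓᵢ) = 16/128 + 1/128 + 16/128 + 16/128 + 16/128 + 16/128 + 2/128 + 8/128 + 16/128 = 107/128 = 0.8359375.
Kraft's inequality requires Σ ≤ 1; here Σ = 0.8359375 ≤ 1, so such a prefix code exists.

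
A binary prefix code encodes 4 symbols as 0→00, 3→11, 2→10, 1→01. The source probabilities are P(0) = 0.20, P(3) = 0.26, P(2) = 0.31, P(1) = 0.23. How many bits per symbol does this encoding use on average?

2 bits/symbol

L̄ = Σ pᵢ·ℓᵢ = 0.20·2 + 0.26·2 + 0.31·2 + 0.23·2 = 2 bits/symbol.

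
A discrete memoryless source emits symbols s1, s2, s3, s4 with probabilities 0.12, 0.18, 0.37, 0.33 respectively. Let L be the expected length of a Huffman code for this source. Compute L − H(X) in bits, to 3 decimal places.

0.059 bits

Entropy H = −Σ p log₂ p ≈ 1.8709 bits.
Huffman merges: 3/25+9/50→3/10; 3/10+33/100→63/100; 37/100+63/100→1. L = 193/100 ≈ 1.9300.
L − H = 1.9300 − 1.8709 = 0.059 bits.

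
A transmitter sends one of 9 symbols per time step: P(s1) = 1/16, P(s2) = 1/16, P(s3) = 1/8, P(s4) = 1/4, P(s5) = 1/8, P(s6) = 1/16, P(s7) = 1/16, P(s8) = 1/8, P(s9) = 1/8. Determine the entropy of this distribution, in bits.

Each probability is a power of 1/2, so log₂(1/p) is an integer.
H = Σ p·log₂(1/p) = 1/16·4 + 1/16·4 + 1/8·3 + 1/4·2 + 1/8·3 + 1/16·4 + 1/16·4 + 1/8·3 + 1/8·3 = 3 bits.

3 bits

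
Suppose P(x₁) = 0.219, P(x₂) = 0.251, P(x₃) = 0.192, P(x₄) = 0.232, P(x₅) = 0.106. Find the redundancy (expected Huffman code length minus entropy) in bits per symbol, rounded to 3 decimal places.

0.028 bits

Entropy H = −Σ p log₂ p ≈ 2.2697 bits.
Huffman merges: 53/500+24/125→149/500; 219/1000+29/125→451/1000; 251/1000+149/500→549/1000; 451/1000+549/1000→1. L = 1149/500 ≈ 2.2980.
L − H = 2.2980 − 2.2697 = 0.028 bits.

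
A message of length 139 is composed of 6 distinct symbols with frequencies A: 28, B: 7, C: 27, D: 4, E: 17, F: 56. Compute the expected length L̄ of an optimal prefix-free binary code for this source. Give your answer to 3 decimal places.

Probabilities are the counts divided by 139.
Repeatedly combine the two least-probable nodes; the expected code length is the sum of the merged weights.
merge 4/139 + 7/139 → 11/139
merge 11/139 + 17/139 → 28/139
merge 27/139 + 28/139 → 55/139
merge 28/139 + 55/139 → 83/139
merge 56/139 + 83/139 → 1
L = 11/139 + 28/139 + 55/139 + 83/139 + 1 = 316/139 ≈ 2.273 bits/symbol.

2.273 bits/symbol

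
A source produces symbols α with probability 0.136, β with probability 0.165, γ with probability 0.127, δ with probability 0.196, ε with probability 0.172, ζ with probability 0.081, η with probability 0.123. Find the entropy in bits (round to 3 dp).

H = −Σ pᵢ log₂ pᵢ.
−0.136·log₂(0.136) = 0.3915
−0.165·log₂(0.165) = 0.4289
−0.127·log₂(0.127) = 0.3781
−0.196·log₂(0.196) = 0.4608
−0.172·log₂(0.172) = 0.4368
−0.081·log₂(0.081) = 0.2937
−0.123·log₂(0.123) = 0.3719
Sum ≈ 2.7616 → 2.762 bits.

2.762 bits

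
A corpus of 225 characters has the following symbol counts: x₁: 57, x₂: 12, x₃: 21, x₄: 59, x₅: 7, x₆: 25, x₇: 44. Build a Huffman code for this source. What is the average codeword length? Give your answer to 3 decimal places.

Probabilities are the counts divided by 225.
Repeatedly combine the two least-probable nodes; the expected code length is the sum of the merged weights.
merge 7/225 + 4/75 → 19/225
merge 19/225 + 7/75 → 8/45
merge 1/9 + 8/45 → 13/45
merge 44/225 + 19/75 → 101/225
merge 59/225 + 13/45 → 124/225
merge 101/225 + 124/225 → 1
L = 19/225 + 8/45 + 13/45 + 101/225 + 124/225 + 1 = 574/225 ≈ 2.551 bits/symbol.

2.551 bits/symbol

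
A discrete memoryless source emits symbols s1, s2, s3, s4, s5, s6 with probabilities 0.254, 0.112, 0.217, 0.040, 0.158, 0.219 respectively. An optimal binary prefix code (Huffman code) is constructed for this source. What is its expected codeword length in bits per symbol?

Repeatedly combine the two least-probable nodes; the expected code length is the sum of the merged weights.
merge 1/25 + 14/125 → 19/125
merge 19/125 + 79/500 → 31/100
merge 217/1000 + 219/1000 → 109/250
merge 127/500 + 31/100 → 141/250
merge 109/250 + 141/250 → 1
L = 19/125 + 31/100 + 109/250 + 141/250 + 1 = 1231/500 = 2.462 bits/symbol.

2.462 bits/symbol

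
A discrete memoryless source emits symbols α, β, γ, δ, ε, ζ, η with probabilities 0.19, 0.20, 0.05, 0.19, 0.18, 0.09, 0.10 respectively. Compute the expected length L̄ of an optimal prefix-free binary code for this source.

Repeatedly combine the two least-probable nodes; the expected code length is the sum of the merged weights.
merge 1/20 + 9/100 → 7/50
merge 1/10 + 7/50 → 6/25
merge 9/50 + 19/100 → 37/100
merge 19/100 + 1/5 → 39/100
merge 6/25 + 37/100 → 61/100
merge 39/100 + 61/100 → 1
L = 7/50 + 6/25 + 37/100 + 39/100 + 61/100 + 1 = 11/4 = 2.75 bits/symbol.

2.75 bits/symbol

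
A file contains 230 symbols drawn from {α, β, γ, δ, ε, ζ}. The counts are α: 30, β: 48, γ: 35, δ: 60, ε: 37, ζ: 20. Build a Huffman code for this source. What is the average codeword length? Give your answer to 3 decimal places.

2.530 bits/symbol

Probabilities are the counts divided by 230.
Repeatedly combine the two least-probable nodes; the expected code length is the sum of the merged weights.
merge 2/23 + 3/23 → 5/23
merge 7/46 + 37/230 → 36/115
merge 24/115 + 5/23 → 49/115
merge 6/23 + 36/115 → 66/115
merge 49/115 + 66/115 → 1
L = 5/23 + 36/115 + 49/115 + 66/115 + 1 = 291/115 ≈ 2.530 bits/symbol.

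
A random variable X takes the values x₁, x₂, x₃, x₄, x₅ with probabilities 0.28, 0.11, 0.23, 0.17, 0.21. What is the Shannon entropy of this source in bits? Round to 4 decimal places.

H = −Σ pᵢ log₂ pᵢ.
−0.28·log₂(0.28) = 0.5142
−0.11·log₂(0.11) = 0.3503
−0.23·log₂(0.23) = 0.4877
−0.17·log₂(0.17) = 0.4346
−0.21·log₂(0.21) = 0.4728
Sum ≈ 2.2596 → 2.2596 bits.

2.2596 bits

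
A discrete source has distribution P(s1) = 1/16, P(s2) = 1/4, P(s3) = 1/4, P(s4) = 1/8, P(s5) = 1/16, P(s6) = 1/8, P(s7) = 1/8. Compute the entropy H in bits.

2.625 bits

Each probability is a power of 1/2, so log₂(1/p) is an integer.
H = Σ p·log₂(1/p) = 1/16·4 + 1/4·2 + 1/4·2 + 1/8·3 + 1/16·4 + 1/8·3 + 1/8·3 = 2.625 bits.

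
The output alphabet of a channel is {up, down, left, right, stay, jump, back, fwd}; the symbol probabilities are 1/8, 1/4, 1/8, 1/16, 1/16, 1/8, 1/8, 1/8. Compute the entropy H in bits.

2.875 bits

Each probability is a power of 1/2, so log₂(1/p) is an integer.
H = Σ p·log₂(1/p) = 1/8·3 + 1/4·2 + 1/8·3 + 1/16·4 + 1/16·4 + 1/8·3 + 1/8·3 + 1/8·3 = 2.875 bits.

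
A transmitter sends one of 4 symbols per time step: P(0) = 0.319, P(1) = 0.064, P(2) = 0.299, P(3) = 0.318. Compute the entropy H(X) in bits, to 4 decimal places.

H = −Σ pᵢ log₂ pᵢ.
−0.319·log₂(0.319) = 0.5258
−0.064·log₂(0.064) = 0.2538
−0.299·log₂(0.299) = 0.5208
−0.318·log₂(0.318) = 0.5256
Sum ≈ 1.8261 → 1.8261 bits.

1.8261 bits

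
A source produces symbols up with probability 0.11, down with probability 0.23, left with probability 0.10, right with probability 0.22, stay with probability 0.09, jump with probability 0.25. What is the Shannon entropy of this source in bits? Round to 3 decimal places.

2.463 bits

H = −Σ pᵢ log₂ pᵢ.
−0.11·log₂(0.11) = 0.3503
−0.23·log₂(0.23) = 0.4877
−0.10·log₂(0.10) = 0.3322
−0.22·log₂(0.22) = 0.4806
−0.09·log₂(0.09) = 0.3127
−0.25·log₂(0.25) = 0.5000
Sum ≈ 2.4634 → 2.463 bits.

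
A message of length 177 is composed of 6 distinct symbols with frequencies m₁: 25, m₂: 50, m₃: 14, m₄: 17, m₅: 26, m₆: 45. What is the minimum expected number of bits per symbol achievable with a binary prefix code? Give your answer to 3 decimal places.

2.463 bits/symbol

Probabilities are the counts divided by 177.
Repeatedly combine the two least-probable nodes; the expected code length is the sum of the merged weights.
merge 14/177 + 17/177 → 31/177
merge 25/177 + 26/177 → 17/59
merge 31/177 + 15/59 → 76/177
merge 50/177 + 17/59 → 101/177
merge 76/177 + 101/177 → 1
L = 31/177 + 17/59 + 76/177 + 101/177 + 1 = 436/177 ≈ 2.463 bits/symbol.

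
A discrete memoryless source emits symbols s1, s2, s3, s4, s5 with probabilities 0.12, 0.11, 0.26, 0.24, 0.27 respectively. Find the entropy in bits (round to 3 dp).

2.227 bits

H = −Σ pᵢ log₂ pᵢ.
−0.12·log₂(0.12) = 0.3671
−0.11·log₂(0.11) = 0.3503
−0.26·log₂(0.26) = 0.5053
−0.24·log₂(0.24) = 0.4941
−0.27·log₂(0.27) = 0.5100
Sum ≈ 2.2268 → 2.227 bits.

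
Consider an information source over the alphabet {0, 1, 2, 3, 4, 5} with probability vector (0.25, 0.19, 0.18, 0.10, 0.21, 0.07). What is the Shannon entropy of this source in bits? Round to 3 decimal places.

H = −Σ pᵢ log₂ pᵢ.
−0.25·log₂(0.25) = 0.5000
−0.19·log₂(0.19) = 0.4552
−0.18·log₂(0.18) = 0.4453
−0.10·log₂(0.10) = 0.3322
−0.21·log₂(0.21) = 0.4728
−0.07·log₂(0.07) = 0.2686
Sum ≈ 2.4741 → 2.474 bits.

2.474 bits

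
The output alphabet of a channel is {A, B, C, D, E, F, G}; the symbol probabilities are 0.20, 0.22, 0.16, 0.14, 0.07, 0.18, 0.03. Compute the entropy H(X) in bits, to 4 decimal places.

2.6307 bits

H = −Σ pᵢ log₂ pᵢ.
−0.20·log₂(0.20) = 0.4644
−0.22·log₂(0.22) = 0.4806
−0.16·log₂(0.16) = 0.4230
−0.14·log₂(0.14) = 0.3971
−0.07·log₂(0.07) = 0.2686
−0.18·log₂(0.18) = 0.4453
−0.03·log₂(0.03) = 0.1518
Sum ≈ 2.6307 → 2.6307 bits.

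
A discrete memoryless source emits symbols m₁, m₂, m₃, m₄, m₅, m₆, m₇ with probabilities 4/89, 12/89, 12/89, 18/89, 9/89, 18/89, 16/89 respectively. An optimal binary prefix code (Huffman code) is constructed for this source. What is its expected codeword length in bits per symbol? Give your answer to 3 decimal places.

Repeatedly combine the two least-probable nodes; the expected code length is the sum of the merged weights.
merge 4/89 + 9/89 → 13/89
merge 12/89 + 12/89 → 24/89
merge 13/89 + 16/89 → 29/89
merge 18/89 + 18/89 → 36/89
merge 24/89 + 29/89 → 53/89
merge 36/89 + 53/89 → 1
L = 13/89 + 24/89 + 29/89 + 36/89 + 53/89 + 1 = 244/89 ≈ 2.742 bits/symbol.

2.742 bits/symbol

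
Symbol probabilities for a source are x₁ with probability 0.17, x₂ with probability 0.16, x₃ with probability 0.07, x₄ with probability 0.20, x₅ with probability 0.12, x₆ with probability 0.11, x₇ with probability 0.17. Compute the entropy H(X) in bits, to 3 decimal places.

H = −Σ pᵢ log₂ pᵢ.
−0.17·log₂(0.17) = 0.4346
−0.16·log₂(0.16) = 0.4230
−0.07·log₂(0.07) = 0.2686
−0.20·log₂(0.20) = 0.4644
−0.12·log₂(0.12) = 0.3671
−0.11·log₂(0.11) = 0.3503
−0.17·log₂(0.17) = 0.4346
Sum ≈ 2.7425 → 2.742 bits.

2.742 bits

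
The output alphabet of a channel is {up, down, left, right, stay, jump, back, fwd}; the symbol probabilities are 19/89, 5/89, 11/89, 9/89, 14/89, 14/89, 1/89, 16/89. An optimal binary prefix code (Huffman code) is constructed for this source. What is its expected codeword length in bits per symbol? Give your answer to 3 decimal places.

Repeatedly combine the two least-probable nodes; the expected code length is the sum of the merged weights.
merge 1/89 + 5/89 → 6/89
merge 6/89 + 9/89 → 15/89
merge 11/89 + 14/89 → 25/89
merge 14/89 + 15/89 → 29/89
merge 16/89 + 19/89 → 35/89
merge 25/89 + 29/89 → 54/89
merge 35/89 + 54/89 → 1
L = 6/89 + 15/89 + 25/89 + 29/89 + 35/89 + 54/89 + 1 = 253/89 ≈ 2.843 bits/symbol.

2.843 bits/symbol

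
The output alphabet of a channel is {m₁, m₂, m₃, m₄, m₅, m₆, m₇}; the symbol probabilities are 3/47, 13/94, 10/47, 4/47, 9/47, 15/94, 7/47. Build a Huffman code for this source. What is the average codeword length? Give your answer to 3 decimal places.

2.745 bits/symbol

Repeatedly combine the two least-probable nodes; the expected code length is the sum of the merged weights.
merge 3/47 + 4/47 → 7/47
merge 13/94 + 7/47 → 27/94
merge 7/47 + 15/94 → 29/94
merge 9/47 + 10/47 → 19/47
merge 27/94 + 29/94 → 28/47
merge 19/47 + 28/47 → 1
L = 7/47 + 27/94 + 29/94 + 19/47 + 28/47 + 1 = 129/47 ≈ 2.745 bits/symbol.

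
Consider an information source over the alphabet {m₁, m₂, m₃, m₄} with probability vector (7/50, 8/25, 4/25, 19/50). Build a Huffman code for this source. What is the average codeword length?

Repeatedly combine the two least-probable nodes; the expected code length is the sum of the merged weights.
merge 7/50 + 4/25 → 3/10
merge 3/10 + 8/25 → 31/50
merge 19/50 + 31/50 → 1
L = 3/10 + 31/50 + 1 = 48/25 = 1.92 bits/symbol.

1.92 bits/symbol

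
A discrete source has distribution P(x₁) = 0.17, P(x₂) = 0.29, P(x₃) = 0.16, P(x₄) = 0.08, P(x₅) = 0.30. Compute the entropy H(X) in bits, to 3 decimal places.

H = −Σ pᵢ log₂ pᵢ.
−0.17·log₂(0.17) = 0.4346
−0.29·log₂(0.29) = 0.5179
−0.16·log₂(0.16) = 0.4230
−0.08·log₂(0.08) = 0.2915
−0.30·log₂(0.30) = 0.5211
Sum ≈ 2.1881 → 2.188 bits.

2.188 bits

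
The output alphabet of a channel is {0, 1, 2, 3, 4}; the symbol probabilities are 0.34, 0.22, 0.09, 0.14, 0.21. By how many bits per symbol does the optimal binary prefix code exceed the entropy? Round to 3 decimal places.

0.038 bits

Entropy H = −Σ p log₂ p ≈ 2.1923 bits.
Huffman merges: 9/100+7/50→23/100; 21/100+11/50→43/100; 23/100+17/50→57/100; 43/100+57/100→1. L = 223/100 ≈ 2.2300.
L − H = 2.2300 − 2.1923 = 0.038 bits.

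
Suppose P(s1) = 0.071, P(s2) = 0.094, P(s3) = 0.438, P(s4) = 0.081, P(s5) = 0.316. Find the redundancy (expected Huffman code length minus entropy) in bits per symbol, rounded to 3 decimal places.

0.028 bits

Entropy H = −Σ p log₂ p ≈ 1.9321 bits.
Huffman merges: 71/1000+81/1000→19/125; 47/500+19/125→123/500; 123/500+79/250→281/500; 219/500+281/500→1. L = 49/25 ≈ 1.9600.
L − H = 1.9600 − 1.9321 = 0.028 bits.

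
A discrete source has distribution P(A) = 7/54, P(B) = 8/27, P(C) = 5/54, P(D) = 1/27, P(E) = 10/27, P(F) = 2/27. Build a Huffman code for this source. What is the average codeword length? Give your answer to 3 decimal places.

2.278 bits/symbol

Repeatedly combine the two least-probable nodes; the expected code length is the sum of the merged weights.
merge 1/27 + 2/27 → 1/9
merge 5/54 + 1/9 → 11/54
merge 7/54 + 11/54 → 1/3
merge 8/27 + 1/3 → 17/27
merge 10/27 + 17/27 → 1
L = 1/9 + 11/54 + 1/3 + 17/27 + 1 = 41/18 ≈ 2.278 bits/symbol.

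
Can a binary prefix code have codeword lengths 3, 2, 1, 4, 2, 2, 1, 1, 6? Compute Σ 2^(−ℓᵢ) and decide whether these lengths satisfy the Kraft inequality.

2.453125; no

With common denominator 2^6 = 64: Σ 2^(−ℓᵢ) = 8/64 + 16/64 + 32/64 + 4/64 + 16/64 + 16/64 + 32/64 + 32/64 + 1/64 = 157/64 = 2.453125.
Kraft's inequality requires Σ ≤ 1; here Σ = 2.453125 > 1, so no such prefix code exists.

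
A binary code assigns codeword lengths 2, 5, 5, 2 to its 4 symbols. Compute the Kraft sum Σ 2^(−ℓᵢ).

With common denominator 2^5 = 32: Σ 2^(−ℓᵢ) = 8/32 + 1/32 + 1/32 + 8/32 = 18/32 = 0.5625.

0.5625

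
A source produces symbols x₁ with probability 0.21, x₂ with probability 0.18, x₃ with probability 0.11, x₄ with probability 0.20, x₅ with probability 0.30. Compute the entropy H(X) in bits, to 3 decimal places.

H = −Σ pᵢ log₂ pᵢ.
−0.21·log₂(0.21) = 0.4728
−0.18·log₂(0.18) = 0.4453
−0.11·log₂(0.11) = 0.3503
−0.20·log₂(0.20) = 0.4644
−0.30·log₂(0.30) = 0.5211
Sum ≈ 2.2539 → 2.254 bits.

2.254 bits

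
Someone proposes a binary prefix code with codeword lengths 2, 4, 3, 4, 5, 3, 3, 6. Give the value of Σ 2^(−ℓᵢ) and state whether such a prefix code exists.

With common denominator 2^6 = 64: Σ 2^(−ℓᵢ) = 16/64 + 4/64 + 8/64 + 4/64 + 2/64 + 8/64 + 8/64 + 1/64 = 51/64 = 0.796875.
Kraft's inequality requires Σ ≤ 1; here Σ = 0.796875 ≤ 1, so such a prefix code exists.

0.796875; yes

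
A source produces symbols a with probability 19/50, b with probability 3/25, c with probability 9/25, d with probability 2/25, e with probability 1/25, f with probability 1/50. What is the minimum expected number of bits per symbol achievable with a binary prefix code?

Repeatedly combine the two least-probable nodes; the expected code length is the sum of the merged weights.
merge 1/50 + 1/25 → 3/50
merge 3/50 + 2/25 → 7/50
merge 3/25 + 7/50 → 13/50
merge 13/50 + 9/25 → 31/50
merge 19/50 + 31/50 → 1
L = 3/50 + 7/50 + 13/50 + 31/50 + 1 = 52/25 = 2.08 bits/symbol.

2.08 bits/symbol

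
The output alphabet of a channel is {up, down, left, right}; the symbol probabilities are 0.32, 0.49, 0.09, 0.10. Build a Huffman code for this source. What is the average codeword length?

Repeatedly combine the two least-probable nodes; the expected code length is the sum of the merged weights.
merge 9/100 + 1/10 → 19/100
merge 19/100 + 8/25 → 51/100
merge 49/100 + 51/100 → 1
L = 19/100 + 51/100 + 1 = 17/10 = 1.7 bits/symbol.

1.7 bits/symbol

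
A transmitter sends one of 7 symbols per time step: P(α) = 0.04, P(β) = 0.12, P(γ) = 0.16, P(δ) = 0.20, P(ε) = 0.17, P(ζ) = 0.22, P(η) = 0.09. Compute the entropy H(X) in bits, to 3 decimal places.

H = −Σ pᵢ log₂ pᵢ.
−0.04·log₂(0.04) = 0.1858
−0.12·log₂(0.12) = 0.3671
−0.16·log₂(0.16) = 0.4230
−0.20·log₂(0.20) = 0.4644
−0.17·log₂(0.17) = 0.4346
−0.22·log₂(0.22) = 0.4806
−0.09·log₂(0.09) = 0.3127
Sum ≈ 2.6680 → 2.668 bits.

2.668 bits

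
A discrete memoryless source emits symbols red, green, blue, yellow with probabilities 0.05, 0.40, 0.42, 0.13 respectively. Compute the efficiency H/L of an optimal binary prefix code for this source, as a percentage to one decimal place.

Entropy H = −Σ p log₂ p ≈ 1.6532 bits.
Huffman merges: 1/20+13/100→9/50; 9/50+2/5→29/50; 21/50+29/50→1. L = 44/25 ≈ 1.7600.
Efficiency = H/L = 1.6532/1.7600 = 93.9%.

93.9%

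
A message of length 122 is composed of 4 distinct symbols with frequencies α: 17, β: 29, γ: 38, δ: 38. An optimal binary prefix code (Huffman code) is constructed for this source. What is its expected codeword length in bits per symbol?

2 bits/symbol

Probabilities are the counts divided by 122.
Repeatedly combine the two least-probable nodes; the expected code length is the sum of the merged weights.
merge 17/122 + 29/122 → 23/61
merge 19/61 + 19/61 → 38/61
merge 23/61 + 38/61 → 1
L = 23/61 + 38/61 + 1 = 2 bits/symbol.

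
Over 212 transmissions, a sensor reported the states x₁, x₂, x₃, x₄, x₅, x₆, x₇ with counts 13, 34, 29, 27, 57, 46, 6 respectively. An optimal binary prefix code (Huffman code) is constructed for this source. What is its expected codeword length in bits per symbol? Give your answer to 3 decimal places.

Probabilities are the counts divided by 212.
Repeatedly combine the two least-probable nodes; the expected code length is the sum of the merged weights.
merge 3/106 + 13/212 → 19/212
merge 19/212 + 27/212 → 23/106
merge 29/212 + 17/106 → 63/212
merge 23/106 + 23/106 → 23/53
merge 57/212 + 63/212 → 30/53
merge 23/53 + 30/53 → 1
L = 19/212 + 23/106 + 63/212 + 23/53 + 30/53 + 1 = 138/53 ≈ 2.604 bits/symbol.

2.604 bits/symbol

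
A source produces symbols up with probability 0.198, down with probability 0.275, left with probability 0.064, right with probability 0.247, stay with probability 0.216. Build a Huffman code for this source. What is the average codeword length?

Repeatedly combine the two least-probable nodes; the expected code length is the sum of the merged weights.
merge 8/125 + 99/500 → 131/500
merge 27/125 + 247/1000 → 463/1000
merge 131/500 + 11/40 → 537/1000
merge 463/1000 + 537/1000 → 1
L = 131/500 + 463/1000 + 537/1000 + 1 = 1131/500 = 2.262 bits/symbol.

2.262 bits/symbol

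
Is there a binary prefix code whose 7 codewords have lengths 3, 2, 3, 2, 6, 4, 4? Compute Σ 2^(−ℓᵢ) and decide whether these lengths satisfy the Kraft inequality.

With common denominator 2^6 = 64: Σ 2^(−ℓᵢ) = 8/64 + 16/64 + 8/64 + 16/64 + 1/64 + 4/64 + 4/64 = 57/64 = 0.890625.
Kraft's inequality requires Σ ≤ 1; here Σ = 0.890625 ≤ 1, so such a prefix code exists.

0.890625; yes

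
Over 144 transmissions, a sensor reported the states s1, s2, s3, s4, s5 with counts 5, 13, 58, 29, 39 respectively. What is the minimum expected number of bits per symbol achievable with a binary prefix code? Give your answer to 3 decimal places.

Probabilities are the counts divided by 144.
Repeatedly combine the two least-probable nodes; the expected code length is the sum of the merged weights.
merge 5/144 + 13/144 → 1/8
merge 1/8 + 29/144 → 47/144
merge 13/48 + 47/144 → 43/72
merge 29/72 + 43/72 → 1
L = 1/8 + 47/144 + 43/72 + 1 = 295/144 ≈ 2.049 bits/symbol.

2.049 bits/symbol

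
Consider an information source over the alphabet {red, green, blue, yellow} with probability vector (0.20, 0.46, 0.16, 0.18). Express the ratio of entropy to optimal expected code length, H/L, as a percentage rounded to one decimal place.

98.3%

Entropy H = −Σ p log₂ p ≈ 1.8480 bits.
Huffman merges: 4/25+9/50→17/50; 1/5+17/50→27/50; 23/50+27/50→1. L = 47/25 ≈ 1.8800.
Efficiency = H/L = 1.8480/1.8800 = 98.3%.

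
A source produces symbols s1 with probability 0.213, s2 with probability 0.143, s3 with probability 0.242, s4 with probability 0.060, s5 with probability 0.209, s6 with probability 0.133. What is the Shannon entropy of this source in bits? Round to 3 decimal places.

2.474 bits

H = −Σ pᵢ log₂ pᵢ.
−0.213·log₂(0.213) = 0.4752
−0.143·log₂(0.143) = 0.4012
−0.242·log₂(0.242) = 0.4954
−0.060·log₂(0.060) = 0.2435
−0.209·log₂(0.209) = 0.4720
−0.133·log₂(0.133) = 0.3871
Sum ≈ 2.4745 → 2.474 bits.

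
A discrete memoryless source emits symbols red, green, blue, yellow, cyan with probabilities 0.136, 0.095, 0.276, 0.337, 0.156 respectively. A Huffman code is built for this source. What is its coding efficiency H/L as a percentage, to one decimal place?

Entropy H = −Σ p log₂ p ≈ 2.1736 bits.
Huffman merges: 19/200+17/125→231/1000; 39/250+231/1000→387/1000; 69/250+337/1000→613/1000; 387/1000+613/1000→1. L = 2231/1000 ≈ 2.2310.
Efficiency = H/L = 2.1736/2.2310 = 97.4%.

97.4%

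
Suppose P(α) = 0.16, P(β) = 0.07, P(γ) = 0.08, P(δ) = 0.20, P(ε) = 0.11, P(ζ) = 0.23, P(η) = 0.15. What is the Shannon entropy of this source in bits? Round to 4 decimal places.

H = −Σ pᵢ log₂ pᵢ.
−0.16·log₂(0.16) = 0.4230
−0.07·log₂(0.07) = 0.2686
−0.08·log₂(0.08) = 0.2915
−0.20·log₂(0.20) = 0.4644
−0.11·log₂(0.11) = 0.3503
−0.23·log₂(0.23) = 0.4877
−0.15·log₂(0.15) = 0.4105
Sum ≈ 2.6960 → 2.6960 bits.

2.6960 bits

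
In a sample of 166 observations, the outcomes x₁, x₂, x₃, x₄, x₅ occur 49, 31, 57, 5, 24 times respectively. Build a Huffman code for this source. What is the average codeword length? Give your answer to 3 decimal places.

Probabilities are the counts divided by 166.
Repeatedly combine the two least-probable nodes; the expected code length is the sum of the merged weights.
merge 5/166 + 12/83 → 29/166
merge 29/166 + 31/166 → 30/83
merge 49/166 + 57/166 → 53/83
merge 30/83 + 53/83 → 1
L = 29/166 + 30/83 + 53/83 + 1 = 361/166 ≈ 2.175 bits/symbol.

2.175 bits/symbol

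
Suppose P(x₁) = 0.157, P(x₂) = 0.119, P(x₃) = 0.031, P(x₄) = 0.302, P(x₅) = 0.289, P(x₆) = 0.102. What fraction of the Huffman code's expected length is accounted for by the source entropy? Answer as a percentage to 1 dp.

Entropy H = −Σ p log₂ p ≈ 2.3153 bits.
Huffman merges: 31/1000+51/500→133/1000; 119/1000+133/1000→63/250; 157/1000+63/250→409/1000; 289/1000+151/500→591/1000; 409/1000+591/1000→1. L = 477/200 ≈ 2.3850.
Efficiency = H/L = 2.3153/2.3850 = 97.1%.

97.1%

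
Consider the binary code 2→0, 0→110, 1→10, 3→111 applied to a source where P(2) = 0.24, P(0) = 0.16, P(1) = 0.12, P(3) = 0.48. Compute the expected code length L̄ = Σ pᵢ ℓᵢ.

L̄ = Σ pᵢ·ℓᵢ = 0.24·1 + 0.16·3 + 0.12·2 + 0.48·3 = 2.4 bits/symbol.

2.4 bits/symbol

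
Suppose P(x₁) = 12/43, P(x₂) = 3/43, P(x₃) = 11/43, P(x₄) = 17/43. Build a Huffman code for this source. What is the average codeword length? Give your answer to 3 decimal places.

1.930 bits/symbol

Repeatedly combine the two least-probable nodes; the expected code length is the sum of the merged weights.
merge 3/43 + 11/43 → 14/43
merge 12/43 + 14/43 → 26/43
merge 17/43 + 26/43 → 1
L = 14/43 + 26/43 + 1 = 83/43 ≈ 1.930 bits/symbol.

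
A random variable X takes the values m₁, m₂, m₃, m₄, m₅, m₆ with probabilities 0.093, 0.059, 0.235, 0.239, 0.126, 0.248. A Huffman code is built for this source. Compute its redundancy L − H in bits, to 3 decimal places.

0.011 bits

Entropy H = −Σ p log₂ p ≈ 2.4195 bits.
Huffman merges: 59/1000+93/1000→19/125; 63/500+19/125→139/500; 47/200+239/1000→237/500; 31/125+139/500→263/500; 237/500+263/500→1. L = 243/100 ≈ 2.4300.
L − H = 2.4300 − 2.4195 = 0.011 bits.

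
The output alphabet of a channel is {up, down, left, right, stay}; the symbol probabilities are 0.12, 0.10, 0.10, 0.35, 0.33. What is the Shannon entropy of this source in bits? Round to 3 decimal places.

2.089 bits

H = −Σ pᵢ log₂ pᵢ.
−0.12·log₂(0.12) = 0.3671
−0.10·log₂(0.10) = 0.3322
−0.10·log₂(0.10) = 0.3322
−0.35·log₂(0.35) = 0.5301
−0.33·log₂(0.33) = 0.5278
Sum ≈ 2.0894 → 2.089 bits.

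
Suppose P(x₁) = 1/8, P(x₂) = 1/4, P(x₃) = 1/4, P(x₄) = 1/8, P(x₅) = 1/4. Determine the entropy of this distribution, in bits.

Each probability is a power of 1/2, so log₂(1/p) is an integer.
H = Σ p·log₂(1/p) = 1/8·3 + 1/4·2 + 1/4·2 + 1/8·3 + 1/4·2 = 2.25 bits.

2.25 bits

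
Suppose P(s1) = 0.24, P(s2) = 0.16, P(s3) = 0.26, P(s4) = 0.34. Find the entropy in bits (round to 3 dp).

H = −Σ pᵢ log₂ pᵢ.
−0.24·log₂(0.24) = 0.4941
−0.16·log₂(0.16) = 0.4230
−0.26·log₂(0.26) = 0.5053
−0.34·log₂(0.34) = 0.5292
Sum ≈ 1.9516 → 1.952 bits.

1.952 bits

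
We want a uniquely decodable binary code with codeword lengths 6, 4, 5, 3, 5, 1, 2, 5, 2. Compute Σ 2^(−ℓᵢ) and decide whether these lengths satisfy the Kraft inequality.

1.296875; no

With common denominator 2^6 = 64: Σ 2^(−ℓᵢ) = 1/64 + 4/64 + 2/64 + 8/64 + 2/64 + 32/64 + 16/64 + 2/64 + 16/64 = 83/64 = 1.296875.
Kraft's inequality requires Σ ≤ 1; here Σ = 1.296875 > 1, so no such prefix code exists.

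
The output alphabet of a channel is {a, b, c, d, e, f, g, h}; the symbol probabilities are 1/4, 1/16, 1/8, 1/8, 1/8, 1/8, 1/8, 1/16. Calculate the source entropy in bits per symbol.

Each probability is a power of 1/2, so log₂(1/p) is an integer.
H = Σ p·log₂(1/p) = 1/4·2 + 1/16·4 + 1/8·3 + 1/8·3 + 1/8·3 + 1/8·3 + 1/8·3 + 1/16·4 = 2.875 bits.

2.875 bits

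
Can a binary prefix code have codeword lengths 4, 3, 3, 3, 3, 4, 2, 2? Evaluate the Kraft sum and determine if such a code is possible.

1.125; no

With common denominator 2^4 = 16: Σ 2^(−ℓᵢ) = 1/16 + 2/16 + 2/16 + 2/16 + 2/16 + 1/16 + 4/16 + 4/16 = 18/16 = 1.125.
Kraft's inequality requires Σ ≤ 1; here Σ = 1.125 > 1, so no such prefix code exists.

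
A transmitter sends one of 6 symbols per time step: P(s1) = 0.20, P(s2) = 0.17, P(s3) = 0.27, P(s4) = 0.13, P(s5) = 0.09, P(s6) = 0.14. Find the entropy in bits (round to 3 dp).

2.501 bits

H = −Σ pᵢ log₂ pᵢ.
−0.20·log₂(0.20) = 0.4644
−0.17·log₂(0.17) = 0.4346
−0.27·log₂(0.27) = 0.5100
−0.13·log₂(0.13) = 0.3826
−0.09·log₂(0.09) = 0.3127
−0.14·log₂(0.14) = 0.3971
Sum ≈ 2.5014 → 2.501 bits.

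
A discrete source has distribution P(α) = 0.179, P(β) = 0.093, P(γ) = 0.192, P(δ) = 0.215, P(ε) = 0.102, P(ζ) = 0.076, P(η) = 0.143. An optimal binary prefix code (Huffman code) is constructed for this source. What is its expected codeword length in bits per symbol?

2.762 bits/symbol

Repeatedly combine the two least-probable nodes; the expected code length is the sum of the merged weights.
merge 19/250 + 93/1000 → 169/1000
merge 51/500 + 143/1000 → 49/200
merge 169/1000 + 179/1000 → 87/250
merge 24/125 + 43/200 → 407/1000
merge 49/200 + 87/250 → 593/1000
merge 407/1000 + 593/1000 → 1
L = 169/1000 + 49/200 + 87/250 + 407/1000 + 593/1000 + 1 = 1381/500 = 2.762 bits/symbol.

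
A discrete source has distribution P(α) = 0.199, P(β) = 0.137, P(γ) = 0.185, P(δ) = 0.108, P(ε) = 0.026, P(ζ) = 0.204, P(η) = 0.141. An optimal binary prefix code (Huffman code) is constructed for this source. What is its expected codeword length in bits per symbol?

2.731 bits/symbol

Repeatedly combine the two least-probable nodes; the expected code length is the sum of the merged weights.
merge 13/500 + 27/250 → 67/500
merge 67/500 + 137/1000 → 271/1000
merge 141/1000 + 37/200 → 163/500
merge 199/1000 + 51/250 → 403/1000
merge 271/1000 + 163/500 → 597/1000
merge 403/1000 + 597/1000 → 1
L = 67/500 + 271/1000 + 163/500 + 403/1000 + 597/1000 + 1 = 2731/1000 = 2.731 bits/symbol.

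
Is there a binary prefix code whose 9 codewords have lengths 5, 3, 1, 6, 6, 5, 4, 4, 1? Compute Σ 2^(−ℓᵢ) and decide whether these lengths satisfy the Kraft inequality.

1.34375; no

With common denominator 2^6 = 64: Σ 2^(−ℓᵢ) = 2/64 + 8/64 + 32/64 + 1/64 + 1/64 + 2/64 + 4/64 + 4/64 + 32/64 = 86/64 = 1.34375.
Kraft's inequality requires Σ ≤ 1; here Σ = 1.34375 > 1, so no such prefix code exists.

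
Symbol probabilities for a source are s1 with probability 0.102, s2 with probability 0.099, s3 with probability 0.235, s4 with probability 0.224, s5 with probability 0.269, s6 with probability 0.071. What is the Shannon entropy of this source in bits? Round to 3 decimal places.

2.421 bits

H = −Σ pᵢ log₂ pᵢ.
−0.102·log₂(0.102) = 0.3359
−0.099·log₂(0.099) = 0.3303
−0.235·log₂(0.235) = 0.4910
−0.224·log₂(0.224) = 0.4835
−0.269·log₂(0.269) = 0.5096
−0.071·log₂(0.071) = 0.2709
Sum ≈ 2.4212 → 2.421 bits.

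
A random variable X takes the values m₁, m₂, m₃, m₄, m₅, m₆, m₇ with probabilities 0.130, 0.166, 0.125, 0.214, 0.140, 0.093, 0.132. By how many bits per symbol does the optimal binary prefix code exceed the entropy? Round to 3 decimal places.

Entropy H = −Σ p log₂ p ≈ 2.7651 bits.
Huffman merges: 93/1000+1/8→109/500; 13/100+33/250→131/500; 7/50+83/500→153/500; 107/500+109/500→54/125; 131/500+153/500→71/125; 54/125+71/125→1. L = 1393/500 ≈ 2.7860.
L − H = 2.7860 − 2.7651 = 0.021 bits.

0.021 bits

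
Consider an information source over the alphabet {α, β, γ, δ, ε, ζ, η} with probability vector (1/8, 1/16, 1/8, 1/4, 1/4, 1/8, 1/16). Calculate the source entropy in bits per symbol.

Each probability is a power of 1/2, so log₂(1/p) is an integer.
H = Σ p·log₂(1/p) = 1/8·3 + 1/16·4 + 1/8·3 + 1/4·2 + 1/4·2 + 1/8·3 + 1/16·4 = 2.625 bits.

2.625 bits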